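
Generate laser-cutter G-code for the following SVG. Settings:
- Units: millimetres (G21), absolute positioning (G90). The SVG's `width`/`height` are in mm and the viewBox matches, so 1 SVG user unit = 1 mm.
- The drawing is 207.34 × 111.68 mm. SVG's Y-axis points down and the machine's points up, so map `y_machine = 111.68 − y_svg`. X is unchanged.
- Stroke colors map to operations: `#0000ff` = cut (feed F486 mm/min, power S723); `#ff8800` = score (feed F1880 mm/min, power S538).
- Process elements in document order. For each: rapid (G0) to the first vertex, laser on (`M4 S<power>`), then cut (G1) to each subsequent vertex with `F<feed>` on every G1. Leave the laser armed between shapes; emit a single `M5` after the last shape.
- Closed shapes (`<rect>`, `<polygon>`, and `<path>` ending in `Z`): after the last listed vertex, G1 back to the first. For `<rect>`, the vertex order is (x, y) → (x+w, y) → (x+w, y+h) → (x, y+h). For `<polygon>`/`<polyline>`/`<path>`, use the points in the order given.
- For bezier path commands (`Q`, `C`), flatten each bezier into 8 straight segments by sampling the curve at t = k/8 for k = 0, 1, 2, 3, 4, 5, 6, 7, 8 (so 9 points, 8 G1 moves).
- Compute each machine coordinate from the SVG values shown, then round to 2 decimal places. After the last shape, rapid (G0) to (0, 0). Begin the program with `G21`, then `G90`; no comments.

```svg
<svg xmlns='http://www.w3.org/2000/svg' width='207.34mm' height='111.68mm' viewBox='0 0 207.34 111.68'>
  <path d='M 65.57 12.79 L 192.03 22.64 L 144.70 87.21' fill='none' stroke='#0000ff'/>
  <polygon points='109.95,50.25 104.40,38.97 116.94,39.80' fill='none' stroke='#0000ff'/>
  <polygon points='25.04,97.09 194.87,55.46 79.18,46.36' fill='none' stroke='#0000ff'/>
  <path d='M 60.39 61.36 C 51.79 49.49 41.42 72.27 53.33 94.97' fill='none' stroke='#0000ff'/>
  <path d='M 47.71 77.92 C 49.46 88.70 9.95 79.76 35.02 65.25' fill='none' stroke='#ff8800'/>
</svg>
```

G21
G90
G0 X65.57 Y98.89
M4 S723
G1 X192.03 Y89.04 F486
G1 X144.70 Y24.47 F486
G0 X109.95 Y61.43
M4 S723
G1 X104.40 Y72.71 F486
G1 X116.94 Y71.88 F486
G1 X109.95 Y61.43 F486
G0 X25.04 Y14.59
M4 S723
G1 X194.87 Y56.22 F486
G1 X79.18 Y65.32 F486
G1 X25.04 Y14.59 F486
G0 X60.39 Y50.32
M4 S723
G1 X57.13 Y53.21 F486
G1 X53.98 Y53.27 F486
G1 X51.24 Y50.89 F486
G1 X49.17 Y46.48 F486
G1 X48.06 Y40.45 F486
G1 X48.20 Y33.21 F486
G1 X49.86 Y25.16 F486
G1 X53.33 Y16.71 F486
G0 X47.71 Y33.76
M4 S538
G1 X46.64 Y30.61 F1880
G1 X42.94 Y29.15 F1880
G1 X37.85 Y29.21 F1880
G1 X32.62 Y30.61 F1880
G1 X28.48 Y33.20 F1880
G1 X26.67 Y36.81 F1880
G1 X28.44 Y41.28 F1880
G1 X35.02 Y46.43 F1880
M5
G0 X0.00 Y0.00

Since the viewBox matches the mm dimensions, user units are millimetres directly. The only transform is the Y-flip y_m = 111.68 − y_svg.

Shape 1 is a open polyline drawn with `<path>`. Its stroke #0000ff means cut at S723, F486. After flipping Y the toolpath is (65.57,98.89) → (192.03,89.04) → (144.70,24.47).

Shape 2 is a regular polygon drawn with `<polygon>`. Its stroke #0000ff means cut at S723, F486. After flipping Y the toolpath is (109.95,61.43) → (104.40,72.71) → (116.94,71.88) → (109.95,61.43), returning to the start.

Shape 3 is a closed polygon drawn with `<polygon>`. Its stroke #0000ff means cut at S723, F486. After flipping Y the toolpath is (25.04,14.59) → (194.87,56.22) → (79.18,65.32) → (25.04,14.59), returning to the start.

Shape 4 is a cubic bezier drawn with `<path>`. Its stroke #0000ff means cut at S723, F486. After flipping Y the toolpath is (60.39,50.32) → (57.13,53.21) → (53.98,53.27) → (51.24,50.89) → (49.17,46.48) → (48.06,40.45) → (48.20,33.21) → (49.86,25.16) → (53.33,16.71).

Shape 5 is a cubic bezier drawn with `<path>`. Its stroke #ff8800 means score at S538, F1880. After flipping Y the toolpath is (47.71,33.76) → (46.64,30.61) → (42.94,29.15) → (37.85,29.21) → (32.62,30.61) → (28.48,33.20) → (26.67,36.81) → (28.44,41.28) → (35.02,46.43).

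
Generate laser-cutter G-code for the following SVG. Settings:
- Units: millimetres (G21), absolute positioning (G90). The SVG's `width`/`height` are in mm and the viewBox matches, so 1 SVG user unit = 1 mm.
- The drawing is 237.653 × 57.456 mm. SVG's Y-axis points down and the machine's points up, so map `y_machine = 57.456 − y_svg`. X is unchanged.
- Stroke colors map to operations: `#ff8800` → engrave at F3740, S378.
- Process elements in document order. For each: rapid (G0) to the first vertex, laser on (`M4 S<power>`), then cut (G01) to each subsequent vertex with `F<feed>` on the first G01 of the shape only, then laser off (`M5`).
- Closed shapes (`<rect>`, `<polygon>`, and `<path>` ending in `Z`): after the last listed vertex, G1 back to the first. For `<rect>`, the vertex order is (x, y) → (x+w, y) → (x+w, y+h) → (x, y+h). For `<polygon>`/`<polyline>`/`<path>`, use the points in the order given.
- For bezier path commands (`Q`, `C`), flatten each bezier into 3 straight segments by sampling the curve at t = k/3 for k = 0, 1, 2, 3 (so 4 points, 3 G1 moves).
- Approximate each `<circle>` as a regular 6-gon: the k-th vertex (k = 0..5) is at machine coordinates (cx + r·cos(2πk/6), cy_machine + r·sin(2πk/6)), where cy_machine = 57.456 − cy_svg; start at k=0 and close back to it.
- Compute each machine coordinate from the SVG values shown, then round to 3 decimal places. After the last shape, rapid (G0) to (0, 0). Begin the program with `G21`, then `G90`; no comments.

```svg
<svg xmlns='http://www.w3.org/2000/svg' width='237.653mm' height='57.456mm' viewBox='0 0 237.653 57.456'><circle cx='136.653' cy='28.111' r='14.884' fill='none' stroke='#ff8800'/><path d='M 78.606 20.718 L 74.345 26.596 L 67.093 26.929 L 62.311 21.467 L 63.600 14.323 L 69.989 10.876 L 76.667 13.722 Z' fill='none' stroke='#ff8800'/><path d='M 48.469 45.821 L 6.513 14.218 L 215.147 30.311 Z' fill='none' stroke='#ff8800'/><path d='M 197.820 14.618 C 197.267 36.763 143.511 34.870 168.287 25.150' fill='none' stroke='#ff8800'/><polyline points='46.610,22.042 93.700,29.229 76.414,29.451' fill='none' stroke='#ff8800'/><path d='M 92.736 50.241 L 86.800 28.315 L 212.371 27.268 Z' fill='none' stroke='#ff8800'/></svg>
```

1 u = 1 mm; y_m = 57.456 − y.

[1] `<circle>` circle, #ff8800→engrave S378 F3740: (151.537,29.345) → (144.095,42.235) → (129.211,42.235) → (121.769,29.345) → (129.211,16.455) → (144.095,16.455) → (151.537,29.345) (closed)

[2] `<path>` regular polygon, #ff8800→engrave S378 F3740: (78.606,36.738) → (74.345,30.860) → (67.093,30.527) → (62.311,35.989) → (63.600,43.133) → (69.989,46.580) → (76.667,43.734) → (78.606,36.738) (closed)

[3] `<path>` closed polygon, #ff8800→engrave S378 F3740: (48.469,11.635) → (6.513,43.238) → (215.147,27.145) → (48.469,11.635) (closed)

[4] `<path>` cubic bezier, #ff8800→engrave S378 F3740: (197.820,42.838) → (184.412,28.105) → (164.809,25.795) → (168.287,32.306)

[5] `<polyline>` open polyline, #ff8800→engrave S378 F3740: (46.610,35.414) → (93.700,28.227) → (76.414,28.005)

[6] `<path>` closed polygon, #ff8800→engrave S378 F3740: (92.736,7.215) → (86.800,29.141) → (212.371,30.188) → (92.736,7.215) (closed)

G21
G90
G0 X151.537 Y29.345
M4 S378
G01 X144.095 Y42.235 F3740
G01 X129.211 Y42.235
G01 X121.769 Y29.345
G01 X129.211 Y16.455
G01 X144.095 Y16.455
G01 X151.537 Y29.345
M5
G0 X78.606 Y36.738
M4 S378
G01 X74.345 Y30.860 F3740
G01 X67.093 Y30.527
G01 X62.311 Y35.989
G01 X63.600 Y43.133
G01 X69.989 Y46.580
G01 X76.667 Y43.734
G01 X78.606 Y36.738
M5
G0 X48.469 Y11.635
M4 S378
G01 X6.513 Y43.238 F3740
G01 X215.147 Y27.145
G01 X48.469 Y11.635
M5
G0 X197.820 Y42.838
M4 S378
G01 X184.412 Y28.105 F3740
G01 X164.809 Y25.795
G01 X168.287 Y32.306
M5
G0 X46.610 Y35.414
M4 S378
G01 X93.700 Y28.227 F3740
G01 X76.414 Y28.005
M5
G0 X92.736 Y7.215
M4 S378
G01 X86.800 Y29.141 F3740
G01 X212.371 Y30.188
G01 X92.736 Y7.215
M5
G0 X0.000 Y0.000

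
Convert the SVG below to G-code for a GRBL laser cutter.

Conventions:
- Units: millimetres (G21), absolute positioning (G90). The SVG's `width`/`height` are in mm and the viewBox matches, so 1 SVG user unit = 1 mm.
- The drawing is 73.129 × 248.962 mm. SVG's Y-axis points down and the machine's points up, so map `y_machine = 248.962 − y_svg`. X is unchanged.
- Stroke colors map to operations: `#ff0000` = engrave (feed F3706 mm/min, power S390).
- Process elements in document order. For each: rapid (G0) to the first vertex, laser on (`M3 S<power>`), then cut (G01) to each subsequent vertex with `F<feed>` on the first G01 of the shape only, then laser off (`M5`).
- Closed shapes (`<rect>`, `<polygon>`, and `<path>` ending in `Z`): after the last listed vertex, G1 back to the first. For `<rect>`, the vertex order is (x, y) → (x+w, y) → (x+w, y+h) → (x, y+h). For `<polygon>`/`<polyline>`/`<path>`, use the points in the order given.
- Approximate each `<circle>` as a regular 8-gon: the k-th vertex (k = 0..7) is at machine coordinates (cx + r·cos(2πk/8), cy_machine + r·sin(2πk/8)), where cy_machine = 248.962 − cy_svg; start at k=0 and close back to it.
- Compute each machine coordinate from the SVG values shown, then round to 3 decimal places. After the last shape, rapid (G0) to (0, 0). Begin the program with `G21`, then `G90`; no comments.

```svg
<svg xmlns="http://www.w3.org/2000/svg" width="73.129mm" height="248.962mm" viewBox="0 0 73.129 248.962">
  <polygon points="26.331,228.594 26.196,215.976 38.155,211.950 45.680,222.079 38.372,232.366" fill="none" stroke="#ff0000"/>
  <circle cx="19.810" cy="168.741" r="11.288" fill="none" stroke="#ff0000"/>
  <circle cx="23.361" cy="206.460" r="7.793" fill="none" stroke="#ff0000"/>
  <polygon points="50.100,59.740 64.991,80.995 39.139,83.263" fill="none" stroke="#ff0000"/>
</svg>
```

viewBox `0 0 73.129 248.962` with mm width/height → 1 unit = 1 mm. Flip: y_m = 248.962 − y_svg.

**Shape 1** — `<polygon>` regular polygon, stroke `#ff0000` → engrave (S390, F3706). Machine vertices: (26.331,20.368) → (26.196,32.986) → (38.155,37.012) → (45.680,26.883) → (38.372,16.596) → (26.331,20.368). Closed: final G1 returns to the first vertex.

**Shape 2** — `<circle>` circle, stroke `#ff0000` → engrave (S390, F3706). Machine vertices: (31.098,80.221) → (27.792,88.203) → (19.810,91.509) → (11.828,88.203) → (8.522,80.221) → (11.828,72.239) → (19.810,68.933) → (27.792,72.239) → (31.098,80.221). Closed: final G1 returns to the first vertex.

**Shape 3** — `<circle>` circle, stroke `#ff0000` → engrave (S390, F3706). Machine vertices: (31.154,42.502) → (28.871,48.012) → (23.361,50.295) → (17.851,48.012) → (15.568,42.502) → (17.851,36.992) → (23.361,34.709) → (28.871,36.992) → (31.154,42.502). Closed: final G1 returns to the first vertex.

**Shape 4** — `<polygon>` regular polygon, stroke `#ff0000` → engrave (S390, F3706). Machine vertices: (50.100,189.222) → (64.991,167.967) → (39.139,165.699) → (50.100,189.222). Closed: final G1 returns to the first vertex.

G21
G90
G0 X26.331 Y20.368
M3 S390
G01 X26.196 Y32.986 F3706
G01 X38.155 Y37.012
G01 X45.680 Y26.883
G01 X38.372 Y16.596
G01 X26.331 Y20.368
M5
G0 X31.098 Y80.221
M3 S390
G01 X27.792 Y88.203 F3706
G01 X19.810 Y91.509
G01 X11.828 Y88.203
G01 X8.522 Y80.221
G01 X11.828 Y72.239
G01 X19.810 Y68.933
G01 X27.792 Y72.239
G01 X31.098 Y80.221
M5
G0 X31.154 Y42.502
M3 S390
G01 X28.871 Y48.012 F3706
G01 X23.361 Y50.295
G01 X17.851 Y48.012
G01 X15.568 Y42.502
G01 X17.851 Y36.992
G01 X23.361 Y34.709
G01 X28.871 Y36.992
G01 X31.154 Y42.502
M5
G0 X50.100 Y189.222
M3 S390
G01 X64.991 Y167.967 F3706
G01 X39.139 Y165.699
G01 X50.100 Y189.222
M5
G0 X0.000 Y0.000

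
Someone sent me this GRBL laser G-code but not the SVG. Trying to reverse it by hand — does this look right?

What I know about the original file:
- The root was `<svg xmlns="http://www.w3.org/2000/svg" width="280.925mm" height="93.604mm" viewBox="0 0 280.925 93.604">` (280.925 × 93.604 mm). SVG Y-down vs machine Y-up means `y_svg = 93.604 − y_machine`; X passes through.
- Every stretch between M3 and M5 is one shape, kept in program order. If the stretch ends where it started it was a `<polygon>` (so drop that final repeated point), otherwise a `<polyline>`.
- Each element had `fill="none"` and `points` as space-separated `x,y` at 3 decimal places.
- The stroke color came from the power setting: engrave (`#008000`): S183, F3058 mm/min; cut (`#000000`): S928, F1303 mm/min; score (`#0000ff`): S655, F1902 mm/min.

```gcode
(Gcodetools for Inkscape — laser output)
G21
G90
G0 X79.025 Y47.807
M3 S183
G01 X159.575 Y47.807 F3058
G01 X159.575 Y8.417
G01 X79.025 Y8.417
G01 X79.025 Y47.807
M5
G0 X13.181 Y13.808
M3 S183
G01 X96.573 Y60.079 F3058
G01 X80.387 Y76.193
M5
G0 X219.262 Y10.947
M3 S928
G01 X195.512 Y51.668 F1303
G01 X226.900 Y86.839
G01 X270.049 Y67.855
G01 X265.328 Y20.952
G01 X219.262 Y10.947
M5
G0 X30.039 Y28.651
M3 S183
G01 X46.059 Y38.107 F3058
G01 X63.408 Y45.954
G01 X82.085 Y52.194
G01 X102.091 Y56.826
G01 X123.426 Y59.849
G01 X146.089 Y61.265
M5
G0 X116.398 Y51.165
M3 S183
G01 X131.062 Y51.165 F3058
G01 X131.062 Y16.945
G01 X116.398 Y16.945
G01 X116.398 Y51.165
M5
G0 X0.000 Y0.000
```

<svg xmlns="http://www.w3.org/2000/svg" width="280.925mm" height="93.604mm" viewBox="0 0 280.925 93.604">
  <polygon points="79.025,45.797 159.575,45.797 159.575,85.187 79.025,85.187" fill="none" stroke="#008000"/>
  <polyline points="13.181,79.796 96.573,33.525 80.387,17.411" fill="none" stroke="#008000"/>
  <polygon points="219.262,82.657 195.512,41.936 226.900,6.765 270.049,25.749 265.328,72.652" fill="none" stroke="#000000"/>
  <polyline points="30.039,64.953 46.059,55.497 63.408,47.650 82.085,41.410 102.091,36.778 123.426,33.755 146.089,32.339" fill="none" stroke="#008000"/>
  <polygon points="116.398,42.439 131.062,42.439 131.062,76.659 116.398,76.659" fill="none" stroke="#008000"/>
</svg>

Each laser-on run becomes one SVG element. Flip Y back into SVG space with y_svg = 93.604 − y_machine.

Run 1: power S183 maps to stroke `#008000` (engrave). The run returns to its start, so emit a `<polygon>` with points (Y-flipped): 79.025,45.797 159.575,45.797 159.575,85.187 79.025,85.187.

Run 2: power S183 maps to stroke `#008000` (engrave). The run is open, so emit a `<polyline>` with points (Y-flipped): 13.181,79.796 96.573,33.525 80.387,17.411.

Run 3: power S928 maps to stroke `#000000` (cut). The run returns to its start, so emit a `<polygon>` with points (Y-flipped): 219.262,82.657 195.512,41.936 226.900,6.765 270.049,25.749 265.328,72.652.

Run 4: the run's S183 means `#008000` (engrave). The run is open, so emit a `<polyline>` with points (Y-flipped): 30.039,64.953 46.059,55.497 63.408,47.650 82.085,41.410 102.091,36.778 123.426,33.755 146.089,32.339.

Run 5: power S183 maps to stroke `#008000` (engrave). The run returns to its start, so emit a `<polygon>` with points (Y-flipped): 116.398,42.439 131.062,42.439 131.062,76.659 116.398,76.659.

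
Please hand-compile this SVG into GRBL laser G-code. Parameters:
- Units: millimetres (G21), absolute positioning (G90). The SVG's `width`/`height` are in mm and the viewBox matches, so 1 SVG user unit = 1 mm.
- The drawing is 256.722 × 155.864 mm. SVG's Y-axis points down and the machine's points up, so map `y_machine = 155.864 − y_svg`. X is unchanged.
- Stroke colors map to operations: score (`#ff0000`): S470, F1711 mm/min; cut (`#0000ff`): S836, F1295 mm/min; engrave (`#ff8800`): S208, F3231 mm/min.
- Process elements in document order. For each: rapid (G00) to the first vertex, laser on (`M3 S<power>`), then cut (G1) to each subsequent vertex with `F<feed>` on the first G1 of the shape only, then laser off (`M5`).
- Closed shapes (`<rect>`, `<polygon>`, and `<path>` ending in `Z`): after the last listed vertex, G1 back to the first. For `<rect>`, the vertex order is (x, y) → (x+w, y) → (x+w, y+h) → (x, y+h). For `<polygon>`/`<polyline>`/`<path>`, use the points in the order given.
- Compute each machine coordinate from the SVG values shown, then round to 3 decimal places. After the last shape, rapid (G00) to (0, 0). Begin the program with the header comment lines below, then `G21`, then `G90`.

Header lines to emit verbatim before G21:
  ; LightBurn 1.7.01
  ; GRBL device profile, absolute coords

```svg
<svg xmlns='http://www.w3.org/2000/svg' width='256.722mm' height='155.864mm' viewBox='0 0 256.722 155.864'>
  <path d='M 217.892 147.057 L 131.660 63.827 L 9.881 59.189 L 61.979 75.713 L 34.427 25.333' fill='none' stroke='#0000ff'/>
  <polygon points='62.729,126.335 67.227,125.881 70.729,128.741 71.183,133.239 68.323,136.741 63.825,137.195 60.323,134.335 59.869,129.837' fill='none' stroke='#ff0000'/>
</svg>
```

; LightBurn 1.7.01
; GRBL device profile, absolute coords
G21
G90
G00 X217.892 Y8.807
M3 S836
G1 X131.660 Y92.037 F1295
G1 X9.881 Y96.675
G1 X61.979 Y80.151
G1 X34.427 Y130.531
M5
G00 X62.729 Y29.529
M3 S470
G1 X67.227 Y29.983 F1711
G1 X70.729 Y27.123
G1 X71.183 Y22.625
G1 X68.323 Y19.123
G1 X63.825 Y18.669
G1 X60.323 Y21.529
G1 X59.869 Y26.027
G1 X62.729 Y29.529
M5
G00 X0.000 Y0.000

1 u = 1 mm; y_m = 155.864 − y.

[1] `<path>` open polyline, #0000ff→cut S836 F1295: (217.892,8.807) → (131.660,92.037) → (9.881,96.675) → (61.979,80.151) → (34.427,130.531)

[2] `<polygon>` regular polygon, #ff0000→score S470 F1711: (62.729,29.529) → (67.227,29.983) → (70.729,27.123) → (71.183,22.625) → (68.323,19.123) → (63.825,18.669) → (60.323,21.529) → (59.869,26.027) → (62.729,29.529) (closed)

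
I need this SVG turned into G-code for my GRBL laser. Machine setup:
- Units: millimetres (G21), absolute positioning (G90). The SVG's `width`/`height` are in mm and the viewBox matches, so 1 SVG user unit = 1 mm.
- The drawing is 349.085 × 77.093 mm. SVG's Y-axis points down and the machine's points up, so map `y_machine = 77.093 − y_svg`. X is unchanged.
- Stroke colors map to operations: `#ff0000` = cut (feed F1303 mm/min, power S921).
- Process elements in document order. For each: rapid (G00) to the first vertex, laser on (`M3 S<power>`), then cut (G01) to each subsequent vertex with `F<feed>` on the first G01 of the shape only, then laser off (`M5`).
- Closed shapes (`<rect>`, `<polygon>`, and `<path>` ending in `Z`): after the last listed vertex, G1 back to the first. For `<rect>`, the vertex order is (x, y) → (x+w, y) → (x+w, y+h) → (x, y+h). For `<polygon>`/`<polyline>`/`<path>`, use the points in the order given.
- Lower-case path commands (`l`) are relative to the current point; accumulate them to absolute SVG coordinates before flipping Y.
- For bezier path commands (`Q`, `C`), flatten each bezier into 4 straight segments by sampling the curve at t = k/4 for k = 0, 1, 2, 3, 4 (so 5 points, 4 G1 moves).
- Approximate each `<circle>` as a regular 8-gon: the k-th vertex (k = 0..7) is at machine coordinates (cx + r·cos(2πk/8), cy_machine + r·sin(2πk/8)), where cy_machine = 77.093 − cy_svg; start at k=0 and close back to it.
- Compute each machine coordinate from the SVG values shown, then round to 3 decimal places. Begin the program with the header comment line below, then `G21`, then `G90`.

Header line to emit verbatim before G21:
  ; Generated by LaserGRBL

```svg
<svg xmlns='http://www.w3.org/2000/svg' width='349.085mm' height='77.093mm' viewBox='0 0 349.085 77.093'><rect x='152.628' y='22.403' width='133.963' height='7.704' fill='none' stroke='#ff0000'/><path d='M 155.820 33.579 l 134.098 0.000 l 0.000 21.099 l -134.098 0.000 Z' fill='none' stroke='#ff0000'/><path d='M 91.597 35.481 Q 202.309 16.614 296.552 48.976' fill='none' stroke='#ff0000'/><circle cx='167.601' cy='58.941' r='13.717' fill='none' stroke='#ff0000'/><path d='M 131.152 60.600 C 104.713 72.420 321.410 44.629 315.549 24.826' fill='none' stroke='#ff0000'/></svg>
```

1 u = 1 mm; y_m = 77.093 − y.

[1] `<rect>` rectangle, #ff0000→cut S921 F1303: (152.628,54.690) → (286.591,54.690) → (286.591,46.986) → (152.628,46.986) → (152.628,54.690) (closed)

[2] `<path>` rectangle, #ff0000→cut S921 F1303: (155.820,43.514) → (289.918,43.514) → (289.918,22.415) → (155.820,22.415) → (155.820,43.514) (closed)

[3] `<path>` quadratic bezier, #ff0000→cut S921 F1303: (91.597,41.612) → (145.924,47.844) → (198.192,47.672) → (248.401,41.096) → (296.552,28.117)

[4] `<circle>` circle, #ff0000→cut S921 F1303: (181.318,18.152) → (177.300,27.851) → (167.601,31.869) → (157.902,27.851) → (153.884,18.152) → (157.902,8.453) → (167.601,4.435) → (177.300,8.453) → (181.318,18.152) (closed)

[5] `<path>` cubic bezier, #ff0000→cut S921 F1303: (131.152,16.493) → (149.634,14.311) → (215.634,22.521) → (285.492,36.661) → (315.549,52.267)

; Generated by LaserGRBL
G21
G90
G00 X152.628 Y54.690
M3 S921
G01 X286.591 Y54.690 F1303
G01 X286.591 Y46.986
G01 X152.628 Y46.986
G01 X152.628 Y54.690
M5
G00 X155.820 Y43.514
M3 S921
G01 X289.918 Y43.514 F1303
G01 X289.918 Y22.415
G01 X155.820 Y22.415
G01 X155.820 Y43.514
M5
G00 X91.597 Y41.612
M3 S921
G01 X145.924 Y47.844 F1303
G01 X198.192 Y47.672
G01 X248.401 Y41.096
G01 X296.552 Y28.117
M5
G00 X181.318 Y18.152
M3 S921
G01 X177.300 Y27.851 F1303
G01 X167.601 Y31.869
G01 X157.902 Y27.851
G01 X153.884 Y18.152
G01 X157.902 Y8.453
G01 X167.601 Y4.435
G01 X177.300 Y8.453
G01 X181.318 Y18.152
M5
G00 X131.152 Y16.493
M3 S921
G01 X149.634 Y14.311 F1303
G01 X215.634 Y22.521
G01 X285.492 Y36.661
G01 X315.549 Y52.267
M5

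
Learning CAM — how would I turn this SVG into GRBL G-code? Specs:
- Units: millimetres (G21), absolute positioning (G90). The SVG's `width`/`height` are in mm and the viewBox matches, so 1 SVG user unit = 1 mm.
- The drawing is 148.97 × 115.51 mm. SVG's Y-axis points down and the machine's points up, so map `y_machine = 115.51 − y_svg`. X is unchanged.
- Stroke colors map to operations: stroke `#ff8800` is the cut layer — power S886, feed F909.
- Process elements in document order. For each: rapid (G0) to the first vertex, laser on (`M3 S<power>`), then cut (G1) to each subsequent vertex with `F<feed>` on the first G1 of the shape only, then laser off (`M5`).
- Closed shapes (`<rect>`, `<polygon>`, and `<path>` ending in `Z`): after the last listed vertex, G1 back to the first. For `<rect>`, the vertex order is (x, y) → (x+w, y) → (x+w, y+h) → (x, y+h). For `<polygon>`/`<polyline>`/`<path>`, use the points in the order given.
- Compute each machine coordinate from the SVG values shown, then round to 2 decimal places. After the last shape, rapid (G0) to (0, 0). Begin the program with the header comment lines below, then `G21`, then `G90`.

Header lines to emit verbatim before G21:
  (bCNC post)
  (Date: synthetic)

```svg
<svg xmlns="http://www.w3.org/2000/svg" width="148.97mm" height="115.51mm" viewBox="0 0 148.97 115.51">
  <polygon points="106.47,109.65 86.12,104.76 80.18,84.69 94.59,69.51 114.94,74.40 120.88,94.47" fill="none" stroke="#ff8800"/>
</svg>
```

Since the viewBox matches the mm dimensions, user units are millimetres directly. The only transform is the Y-flip y_m = 115.51 − y_svg.

Shape 1 is a regular polygon drawn with `<polygon>`. Its stroke #ff8800 means cut at S886, F909. After flipping Y the toolpath is (106.47,5.86) → (86.12,10.75) → (80.18,30.82) → (94.59,46.00) → (114.94,41.11) → (120.88,21.04) → (106.47,5.86), returning to the start.

(bCNC post)
(Date: synthetic)
G21
G90
G0 X106.47 Y5.86
M3 S886
G1 X86.12 Y10.75 F909
G1 X80.18 Y30.82
G1 X94.59 Y46.00
G1 X114.94 Y41.11
G1 X120.88 Y21.04
G1 X106.47 Y5.86
M5
G0 X0.00 Y0.00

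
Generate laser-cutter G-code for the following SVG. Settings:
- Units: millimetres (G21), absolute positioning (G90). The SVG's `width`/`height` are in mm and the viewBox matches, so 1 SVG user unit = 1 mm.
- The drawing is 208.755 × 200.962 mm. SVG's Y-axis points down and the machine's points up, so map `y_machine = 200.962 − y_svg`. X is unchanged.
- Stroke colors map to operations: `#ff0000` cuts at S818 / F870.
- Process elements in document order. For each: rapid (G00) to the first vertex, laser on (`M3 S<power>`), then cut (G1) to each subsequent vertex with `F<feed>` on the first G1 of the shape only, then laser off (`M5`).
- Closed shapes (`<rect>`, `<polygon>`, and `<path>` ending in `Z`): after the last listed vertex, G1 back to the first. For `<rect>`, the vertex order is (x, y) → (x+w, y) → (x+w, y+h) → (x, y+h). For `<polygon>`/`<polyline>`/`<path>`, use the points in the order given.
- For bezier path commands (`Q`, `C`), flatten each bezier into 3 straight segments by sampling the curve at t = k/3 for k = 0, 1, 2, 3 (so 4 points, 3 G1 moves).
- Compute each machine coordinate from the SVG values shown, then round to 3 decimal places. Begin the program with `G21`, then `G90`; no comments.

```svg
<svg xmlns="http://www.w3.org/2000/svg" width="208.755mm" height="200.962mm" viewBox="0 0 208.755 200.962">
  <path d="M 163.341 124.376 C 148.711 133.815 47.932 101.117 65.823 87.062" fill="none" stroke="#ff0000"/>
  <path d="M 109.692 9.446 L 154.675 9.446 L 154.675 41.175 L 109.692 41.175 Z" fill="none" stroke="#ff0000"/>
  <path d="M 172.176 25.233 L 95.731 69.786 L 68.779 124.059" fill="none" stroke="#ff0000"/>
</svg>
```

viewBox `0 0 208.755 200.962` with mm width/height → 1 unit = 1 mm. Flip: y_m = 200.962 − y_svg.

**Shape 1** — `<path>` cubic bezier, stroke `#ff0000` → cut (S818, F870). Control points (SVG): P0=(163.341,124.376), P1=(148.711,133.815), P2=(47.932,101.117), P3=(65.823,87.062); sampled at t=k/3. Machine vertices: (163.341,76.586) → (127.581,78.942) → (79.903,95.882) → (65.823,113.900). Open path.

**Shape 2** — `<path>` rectangle, stroke `#ff0000` → cut (S818, F870). Machine vertices: (109.692,191.516) → (154.675,191.516) → (154.675,159.787) → (109.692,159.787) → (109.692,191.516). Closed: final G1 returns to the first vertex.

**Shape 3** — `<path>` open polyline, stroke `#ff0000` → cut (S818, F870). Machine vertices: (172.176,175.729) → (95.731,131.176) → (68.779,76.903). Open path.

G21
G90
G00 X163.341 Y76.586
M3 S818
G1 X127.581 Y78.942 F870
G1 X79.903 Y95.882
G1 X65.823 Y113.900
M5
G00 X109.692 Y191.516
M3 S818
G1 X154.675 Y191.516 F870
G1 X154.675 Y159.787
G1 X109.692 Y159.787
G1 X109.692 Y191.516
M5
G00 X172.176 Y175.729
M3 S818
G1 X95.731 Y131.176 F870
G1 X68.779 Y76.903
M5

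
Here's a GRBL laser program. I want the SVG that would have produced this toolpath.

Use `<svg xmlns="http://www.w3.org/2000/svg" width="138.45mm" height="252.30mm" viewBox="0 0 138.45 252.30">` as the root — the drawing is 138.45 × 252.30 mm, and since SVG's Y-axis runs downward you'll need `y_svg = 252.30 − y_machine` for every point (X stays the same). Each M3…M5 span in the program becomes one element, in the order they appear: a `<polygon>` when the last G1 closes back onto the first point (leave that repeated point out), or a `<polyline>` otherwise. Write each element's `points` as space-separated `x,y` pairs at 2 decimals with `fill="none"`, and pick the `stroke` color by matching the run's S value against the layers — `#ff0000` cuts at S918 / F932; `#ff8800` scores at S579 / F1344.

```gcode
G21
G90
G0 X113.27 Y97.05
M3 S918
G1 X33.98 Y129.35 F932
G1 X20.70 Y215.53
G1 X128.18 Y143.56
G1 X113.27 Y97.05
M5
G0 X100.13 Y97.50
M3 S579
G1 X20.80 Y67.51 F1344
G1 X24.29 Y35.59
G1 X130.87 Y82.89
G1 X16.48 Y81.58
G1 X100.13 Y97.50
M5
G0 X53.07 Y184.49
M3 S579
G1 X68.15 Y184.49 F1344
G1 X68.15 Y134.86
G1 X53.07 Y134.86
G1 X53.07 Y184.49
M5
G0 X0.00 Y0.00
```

<svg xmlns="http://www.w3.org/2000/svg" width="138.45mm" height="252.30mm" viewBox="0 0 138.45 252.30">
  <polygon points="113.27,155.25 33.98,122.95 20.70,36.77 128.18,108.74" fill="none" stroke="#ff0000"/>
  <polygon points="100.13,154.80 20.80,184.79 24.29,216.71 130.87,169.41 16.48,170.72" fill="none" stroke="#ff8800"/>
  <polygon points="53.07,67.81 68.15,67.81 68.15,117.44 53.07,117.44" fill="none" stroke="#ff8800"/>
</svg>

Each laser-on run becomes one SVG element. Flip Y back into SVG space with y_svg = 252.30 − y_machine.

Run 1: the run's S918 means `#ff0000` (cut). The run returns to its start, so emit a `<polygon>` with points (Y-flipped): 113.27,155.25 33.98,122.95 20.70,36.77 128.18,108.74.

Run 2: S579 ⇒ score layer `#ff8800`. The run returns to its start, so emit a `<polygon>` with points (Y-flipped): 100.13,154.80 20.80,184.79 24.29,216.71 130.87,169.41 16.48,170.72.

Run 3: power S579 maps to stroke `#ff8800` (score). The run returns to its start, so emit a `<polygon>` with points (Y-flipped): 53.07,67.81 68.15,67.81 68.15,117.44 53.07,117.44.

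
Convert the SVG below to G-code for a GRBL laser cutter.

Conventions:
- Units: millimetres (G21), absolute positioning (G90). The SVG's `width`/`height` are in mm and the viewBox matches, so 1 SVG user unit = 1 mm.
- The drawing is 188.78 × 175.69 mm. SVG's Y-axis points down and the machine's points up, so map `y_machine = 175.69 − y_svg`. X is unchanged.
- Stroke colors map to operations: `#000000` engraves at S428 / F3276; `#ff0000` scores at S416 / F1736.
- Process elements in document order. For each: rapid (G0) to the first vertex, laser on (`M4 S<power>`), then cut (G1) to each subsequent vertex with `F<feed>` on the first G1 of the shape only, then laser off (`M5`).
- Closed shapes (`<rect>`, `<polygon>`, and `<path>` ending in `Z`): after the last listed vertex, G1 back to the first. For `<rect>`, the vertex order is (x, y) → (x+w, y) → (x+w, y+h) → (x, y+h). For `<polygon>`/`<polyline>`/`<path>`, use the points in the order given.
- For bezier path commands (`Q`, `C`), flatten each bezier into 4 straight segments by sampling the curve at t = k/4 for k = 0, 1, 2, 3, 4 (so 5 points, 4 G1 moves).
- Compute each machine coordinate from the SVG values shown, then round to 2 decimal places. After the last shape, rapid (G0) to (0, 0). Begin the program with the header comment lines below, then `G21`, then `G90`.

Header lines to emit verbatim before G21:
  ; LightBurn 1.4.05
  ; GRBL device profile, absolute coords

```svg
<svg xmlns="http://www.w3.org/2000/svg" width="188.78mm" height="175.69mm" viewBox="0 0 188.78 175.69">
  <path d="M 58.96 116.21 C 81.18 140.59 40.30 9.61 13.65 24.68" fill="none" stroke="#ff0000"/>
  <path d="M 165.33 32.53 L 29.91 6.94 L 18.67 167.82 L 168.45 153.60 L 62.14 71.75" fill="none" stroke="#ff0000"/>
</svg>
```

; LightBurn 1.4.05
; GRBL device profile, absolute coords
G21
G90
G0 X58.96 Y59.48
M4 S416
G1 X65.00 Y65.62 F1736
G1 X54.63 Y101.75
G1 X35.10 Y139.64
G1 X13.65 Y151.01
M5
G0 X165.33 Y143.16
M4 S416
G1 X29.91 Y168.75 F1736
G1 X18.67 Y7.87
G1 X168.45 Y22.09
G1 X62.14 Y103.94
M5
G0 X0.00 Y0.00

viewBox `0 0 188.78 175.69` with mm width/height → 1 unit = 1 mm. Flip: y_m = 175.69 − y_svg.

**Shape 1** — `<path>` cubic bezier, stroke `#ff0000` → score (S416, F1736). Control points (SVG): P0=(58.96,116.21), P1=(81.18,140.59), P2=(40.30,9.61), P3=(13.65,24.68); sampled at t=k/4. Machine vertices: (58.96,59.48) → (65.00,65.62) → (54.63,101.75) → (35.10,139.64) → (13.65,151.01). Open path.

**Shape 2** — `<path>` open polyline, stroke `#ff0000` → score (S416, F1736). Machine vertices: (165.33,143.16) → (29.91,168.75) → (18.67,7.87) → (168.45,22.09) → (62.14,103.94). Open path.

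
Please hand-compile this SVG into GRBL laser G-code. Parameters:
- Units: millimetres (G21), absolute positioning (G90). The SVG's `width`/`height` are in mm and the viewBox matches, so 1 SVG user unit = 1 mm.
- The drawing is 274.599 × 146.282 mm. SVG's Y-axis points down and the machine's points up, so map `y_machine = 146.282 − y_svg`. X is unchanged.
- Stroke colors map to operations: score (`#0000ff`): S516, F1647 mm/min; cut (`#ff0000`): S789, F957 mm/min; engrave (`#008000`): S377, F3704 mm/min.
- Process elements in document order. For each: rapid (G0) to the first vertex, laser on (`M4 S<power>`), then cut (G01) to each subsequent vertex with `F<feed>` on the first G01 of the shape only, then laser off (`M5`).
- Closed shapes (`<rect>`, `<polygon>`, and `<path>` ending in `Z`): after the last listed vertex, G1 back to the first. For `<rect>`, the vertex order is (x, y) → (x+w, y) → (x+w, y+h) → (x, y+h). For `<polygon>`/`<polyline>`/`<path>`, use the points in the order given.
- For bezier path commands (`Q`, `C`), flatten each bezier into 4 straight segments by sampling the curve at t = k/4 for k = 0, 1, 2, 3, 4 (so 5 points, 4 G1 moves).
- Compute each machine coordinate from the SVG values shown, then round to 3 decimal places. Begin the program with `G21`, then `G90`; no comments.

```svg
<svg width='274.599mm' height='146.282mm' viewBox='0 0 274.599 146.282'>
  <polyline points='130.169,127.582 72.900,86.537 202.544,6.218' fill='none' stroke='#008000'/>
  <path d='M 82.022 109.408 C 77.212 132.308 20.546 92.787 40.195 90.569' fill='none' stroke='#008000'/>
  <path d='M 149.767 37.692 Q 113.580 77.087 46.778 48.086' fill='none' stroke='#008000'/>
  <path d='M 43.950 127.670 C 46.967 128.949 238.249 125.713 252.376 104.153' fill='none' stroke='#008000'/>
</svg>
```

1 u = 1 mm; y_m = 146.282 − y.

[1] `<polyline>` open polyline, #008000→engrave S377 F3704: (130.169,18.700) → (72.900,59.745) → (202.544,140.064)

[2] `<path>` cubic bezier, #008000→engrave S377 F3704: (82.022,36.874) → (70.694,29.845) → (51.936,36.874) → (37.765,48.613) → (40.195,55.713)

[3] `<path>` quadratic bezier, #008000→engrave S377 F3704: (149.767,108.590) → (129.760,93.167) → (105.926,86.294) → (78.266,87.970) → (46.778,98.196)

[4] `<path>` cubic bezier, #008000→engrave S377 F3704: (43.950,18.612) → (75.803,18.715) → (143.997,21.806) → (214.274,29.179) → (252.376,42.129)

G21
G90
G0 X130.169 Y18.700
M4 S377
G01 X72.900 Y59.745 F3704
G01 X202.544 Y140.064
M5
G0 X82.022 Y36.874
M4 S377
G01 X70.694 Y29.845 F3704
G01 X51.936 Y36.874
G01 X37.765 Y48.613
G01 X40.195 Y55.713
M5
G0 X149.767 Y108.590
M4 S377
G01 X129.760 Y93.167 F3704
G01 X105.926 Y86.294
G01 X78.266 Y87.970
G01 X46.778 Y98.196
M5
G0 X43.950 Y18.612
M4 S377
G01 X75.803 Y18.715 F3704
G01 X143.997 Y21.806
G01 X214.274 Y29.179
G01 X252.376 Y42.129
M5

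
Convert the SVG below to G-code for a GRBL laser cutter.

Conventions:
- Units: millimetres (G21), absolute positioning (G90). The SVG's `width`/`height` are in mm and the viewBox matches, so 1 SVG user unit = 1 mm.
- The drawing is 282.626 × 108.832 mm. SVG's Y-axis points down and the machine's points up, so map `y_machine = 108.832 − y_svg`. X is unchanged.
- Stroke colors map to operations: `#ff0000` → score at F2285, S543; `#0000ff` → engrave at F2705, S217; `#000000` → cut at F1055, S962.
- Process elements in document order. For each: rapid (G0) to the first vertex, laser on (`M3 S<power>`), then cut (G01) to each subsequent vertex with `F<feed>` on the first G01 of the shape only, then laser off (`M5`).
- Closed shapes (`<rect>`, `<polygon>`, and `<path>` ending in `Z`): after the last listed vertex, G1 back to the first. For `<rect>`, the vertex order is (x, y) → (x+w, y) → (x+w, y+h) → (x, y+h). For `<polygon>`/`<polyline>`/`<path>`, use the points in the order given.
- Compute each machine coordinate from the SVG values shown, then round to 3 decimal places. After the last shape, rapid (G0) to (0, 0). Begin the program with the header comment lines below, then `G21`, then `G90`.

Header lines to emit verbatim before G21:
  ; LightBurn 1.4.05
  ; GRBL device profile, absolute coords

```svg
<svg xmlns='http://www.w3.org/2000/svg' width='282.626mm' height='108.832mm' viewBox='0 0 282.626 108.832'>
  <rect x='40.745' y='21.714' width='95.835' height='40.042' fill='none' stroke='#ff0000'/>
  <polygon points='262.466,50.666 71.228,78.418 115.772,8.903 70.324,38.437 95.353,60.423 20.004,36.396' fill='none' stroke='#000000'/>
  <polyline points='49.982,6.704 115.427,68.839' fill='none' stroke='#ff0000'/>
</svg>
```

; LightBurn 1.4.05
; GRBL device profile, absolute coords
G21
G90
G0 X40.745 Y87.118
M3 S543
G01 X136.580 Y87.118 F2285
G01 X136.580 Y47.076
G01 X40.745 Y47.076
G01 X40.745 Y87.118
M5
G0 X262.466 Y58.166
M3 S962
G01 X71.228 Y30.414 F1055
G01 X115.772 Y99.929
G01 X70.324 Y70.395
G01 X95.353 Y48.409
G01 X20.004 Y72.436
G01 X262.466 Y58.166
M5
G0 X49.982 Y102.128
M3 S543
G01 X115.427 Y39.993 F2285
M5
G0 X0.000 Y0.000

1 u = 1 mm; y_m = 108.832 − y.

[1] `<rect>` rectangle, #ff0000→score S543 F2285: (40.745,87.118) → (136.580,87.118) → (136.580,47.076) → (40.745,47.076) → (40.745,87.118) (closed)

[2] `<polygon>` closed polygon, #000000→cut S962 F1055: (262.466,58.166) → (71.228,30.414) → (115.772,99.929) → (70.324,70.395) → (95.353,48.409) → (20.004,72.436) → (262.466,58.166) (closed)

[3] `<polyline>` line segment, #ff0000→score S543 F2285: (49.982,102.128) → (115.427,39.993)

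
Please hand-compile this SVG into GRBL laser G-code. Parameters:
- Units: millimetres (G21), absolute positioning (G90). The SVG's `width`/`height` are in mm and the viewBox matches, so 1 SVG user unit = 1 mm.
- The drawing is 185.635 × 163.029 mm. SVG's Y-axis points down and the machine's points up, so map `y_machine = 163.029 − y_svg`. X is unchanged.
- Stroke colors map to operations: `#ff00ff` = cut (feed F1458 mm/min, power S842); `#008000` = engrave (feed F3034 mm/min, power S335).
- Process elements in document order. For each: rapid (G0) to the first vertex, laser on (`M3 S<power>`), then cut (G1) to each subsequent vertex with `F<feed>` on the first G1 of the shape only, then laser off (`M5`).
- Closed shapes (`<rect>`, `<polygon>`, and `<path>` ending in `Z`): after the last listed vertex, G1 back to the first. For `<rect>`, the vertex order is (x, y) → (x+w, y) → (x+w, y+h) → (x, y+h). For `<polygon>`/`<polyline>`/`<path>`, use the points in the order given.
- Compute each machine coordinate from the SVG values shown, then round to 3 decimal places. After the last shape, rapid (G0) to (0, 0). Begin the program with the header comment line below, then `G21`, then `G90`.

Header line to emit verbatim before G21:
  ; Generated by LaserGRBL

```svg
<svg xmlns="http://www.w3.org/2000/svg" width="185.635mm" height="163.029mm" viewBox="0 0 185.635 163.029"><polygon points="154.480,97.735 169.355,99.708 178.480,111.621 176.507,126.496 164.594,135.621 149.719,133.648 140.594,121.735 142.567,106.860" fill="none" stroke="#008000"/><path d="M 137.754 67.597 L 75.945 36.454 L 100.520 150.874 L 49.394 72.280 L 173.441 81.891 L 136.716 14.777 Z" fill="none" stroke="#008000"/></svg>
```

Since the viewBox matches the mm dimensions, user units are millimetres directly. The only transform is the Y-flip y_m = 163.029 − y_svg.

Shape 1 is a regular polygon drawn with `<polygon>`. Its stroke #008000 means engrave at S335, F3034. After flipping Y the toolpath is (154.480,65.294) → (169.355,63.321) → (178.480,51.408) → (176.507,36.533) → (164.594,27.408) → (149.719,29.381) → (140.594,41.294) → (142.567,56.169) → (154.480,65.294), returning to the start.

Shape 2 is a closed polygon drawn with `<path>`. Its stroke #008000 means engrave at S335, F3034. After flipping Y the toolpath is (137.754,95.432) → (75.945,126.575) → (100.520,12.155) → (49.394,90.749) → (173.441,81.138) → (136.716,148.252) → (137.754,95.432), returning to the start.

; Generated by LaserGRBL
G21
G90
G0 X154.480 Y65.294
M3 S335
G1 X169.355 Y63.321 F3034
G1 X178.480 Y51.408
G1 X176.507 Y36.533
G1 X164.594 Y27.408
G1 X149.719 Y29.381
G1 X140.594 Y41.294
G1 X142.567 Y56.169
G1 X154.480 Y65.294
M5
G0 X137.754 Y95.432
M3 S335
G1 X75.945 Y126.575 F3034
G1 X100.520 Y12.155
G1 X49.394 Y90.749
G1 X173.441 Y81.138
G1 X136.716 Y148.252
G1 X137.754 Y95.432
M5
G0 X0.000 Y0.000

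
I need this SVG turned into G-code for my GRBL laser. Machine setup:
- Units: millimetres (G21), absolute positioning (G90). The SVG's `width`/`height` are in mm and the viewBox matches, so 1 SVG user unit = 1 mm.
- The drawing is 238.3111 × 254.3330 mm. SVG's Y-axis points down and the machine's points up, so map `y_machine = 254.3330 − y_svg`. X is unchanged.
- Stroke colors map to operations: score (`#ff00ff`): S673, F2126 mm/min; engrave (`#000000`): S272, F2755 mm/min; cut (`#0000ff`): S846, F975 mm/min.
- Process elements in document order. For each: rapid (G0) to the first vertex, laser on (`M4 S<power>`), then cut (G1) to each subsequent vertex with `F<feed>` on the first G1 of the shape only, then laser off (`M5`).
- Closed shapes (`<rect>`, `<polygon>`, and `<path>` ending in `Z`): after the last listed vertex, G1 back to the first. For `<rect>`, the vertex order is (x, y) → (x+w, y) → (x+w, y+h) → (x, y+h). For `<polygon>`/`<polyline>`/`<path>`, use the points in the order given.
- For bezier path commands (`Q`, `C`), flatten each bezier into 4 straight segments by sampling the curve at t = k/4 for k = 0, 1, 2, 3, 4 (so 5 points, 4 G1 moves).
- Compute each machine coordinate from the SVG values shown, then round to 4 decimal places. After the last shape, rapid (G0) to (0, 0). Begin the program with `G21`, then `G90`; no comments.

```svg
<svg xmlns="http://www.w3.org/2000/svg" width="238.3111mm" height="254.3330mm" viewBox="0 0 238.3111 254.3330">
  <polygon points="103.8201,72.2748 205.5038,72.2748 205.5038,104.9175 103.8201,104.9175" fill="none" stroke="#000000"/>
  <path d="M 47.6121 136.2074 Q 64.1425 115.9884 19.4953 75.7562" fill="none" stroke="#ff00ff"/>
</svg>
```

viewBox `0 0 238.3111 254.3330` with mm width/height → 1 unit = 1 mm. Flip: y_m = 254.3330 − y_svg.

**Shape 1** — `<polygon>` rectangle, stroke `#000000` → engrave (S272, F2755). Machine vertices: (103.8201,182.0582) → (205.5038,182.0582) → (205.5038,149.4155) → (103.8201,149.4155) → (103.8201,182.0582). Closed: final G1 returns to the first vertex.

**Shape 2** — `<path>` quadratic bezier, stroke `#ff00ff` → score (S673, F2126). Control points (SVG): P0=(47.6121,136.2074), P1=(64.1425,115.9884), P2=(19.4953,75.7562); sampled at t=k/4. Machine vertices: (47.6121,118.1256) → (52.0537,129.4859) → (48.8481,143.3479) → (37.9953,159.7115) → (19.4953,178.5768). Open path.

G21
G90
G0 X103.8201 Y182.0582
M4 S272
G1 X205.5038 Y182.0582 F2755
G1 X205.5038 Y149.4155
G1 X103.8201 Y149.4155
G1 X103.8201 Y182.0582
M5
G0 X47.6121 Y118.1256
M4 S673
G1 X52.0537 Y129.4859 F2126
G1 X48.8481 Y143.3479
G1 X37.9953 Y159.7115
G1 X19.4953 Y178.5768
M5
G0 X0.0000 Y0.0000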